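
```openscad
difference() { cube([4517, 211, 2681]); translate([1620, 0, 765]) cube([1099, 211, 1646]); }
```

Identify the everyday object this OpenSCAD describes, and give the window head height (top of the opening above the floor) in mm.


A wall with a window opening. The window head height is 2411 mm.

A wall with a rectangular opening subtracted — a window. Sill at z = 765, opening 1646 mm tall, so the head is at 765 + 1646 = 2411 mm.


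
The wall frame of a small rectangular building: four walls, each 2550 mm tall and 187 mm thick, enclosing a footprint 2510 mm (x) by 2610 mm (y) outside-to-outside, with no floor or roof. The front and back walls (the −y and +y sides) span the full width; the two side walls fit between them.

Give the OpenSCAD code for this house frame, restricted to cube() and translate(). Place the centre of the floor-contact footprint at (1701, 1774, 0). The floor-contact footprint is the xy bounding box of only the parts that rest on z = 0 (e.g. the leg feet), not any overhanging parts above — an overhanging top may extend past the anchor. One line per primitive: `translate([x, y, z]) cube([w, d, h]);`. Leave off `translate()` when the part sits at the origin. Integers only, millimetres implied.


translate([446, 469, 0]) cube([2510, 187, 2550]);
translate([446, 2892, 0]) cube([2510, 187, 2550]);
translate([446, 656, 0]) cube([187, 2236, 2550]);
translate([2769, 656, 0]) cube([187, 2236, 2550]);


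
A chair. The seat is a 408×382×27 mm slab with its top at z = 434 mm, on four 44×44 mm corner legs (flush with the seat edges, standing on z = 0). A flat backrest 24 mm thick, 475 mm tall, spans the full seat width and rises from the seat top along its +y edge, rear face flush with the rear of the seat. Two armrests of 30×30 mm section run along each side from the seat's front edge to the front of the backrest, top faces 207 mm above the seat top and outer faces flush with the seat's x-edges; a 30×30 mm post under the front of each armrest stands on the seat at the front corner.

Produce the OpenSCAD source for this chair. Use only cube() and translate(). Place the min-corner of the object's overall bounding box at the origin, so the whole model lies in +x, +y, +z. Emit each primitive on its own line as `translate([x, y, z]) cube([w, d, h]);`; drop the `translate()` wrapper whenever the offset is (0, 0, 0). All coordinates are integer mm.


// leg_h = 434 - 27 = 407
// arm post h = 207 - 30 = 177
translate([0, 0, 407]) cube([408, 382, 27]);
cube([44, 44, 407]);
translate([364, 0, 0]) cube([44, 44, 407]);
translate([0, 338, 0]) cube([44, 44, 407]);
translate([364, 338, 0]) cube([44, 44, 407]);
translate([0, 358, 434]) cube([408, 24, 475]);
translate([0, 0, 611]) cube([30, 358, 30]);
translate([378, 0, 611]) cube([30, 358, 30]);
translate([0, 0, 434]) cube([30, 30, 177]);
translate([378, 0, 434]) cube([30, 30, 177]);


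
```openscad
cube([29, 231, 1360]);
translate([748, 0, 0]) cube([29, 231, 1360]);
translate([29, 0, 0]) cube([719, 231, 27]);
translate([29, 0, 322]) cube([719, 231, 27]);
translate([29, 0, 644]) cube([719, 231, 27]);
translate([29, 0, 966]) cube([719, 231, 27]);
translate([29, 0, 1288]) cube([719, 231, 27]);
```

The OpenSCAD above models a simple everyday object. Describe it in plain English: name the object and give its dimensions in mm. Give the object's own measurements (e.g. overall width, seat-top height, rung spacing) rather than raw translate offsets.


An open bookshelf. Two side panels, each 29 mm thick, 231 mm deep and 1360 mm tall, stand 777 mm apart (outside-to-outside). Between them sit 5 shelves, each 27 mm thick and 231 mm deep, spanning the full gap between the sides. The bottom shelf rests on the floor (its underside at z = 0) and the clear gap between one shelf's top and the next shelf's underside is 295 mm.


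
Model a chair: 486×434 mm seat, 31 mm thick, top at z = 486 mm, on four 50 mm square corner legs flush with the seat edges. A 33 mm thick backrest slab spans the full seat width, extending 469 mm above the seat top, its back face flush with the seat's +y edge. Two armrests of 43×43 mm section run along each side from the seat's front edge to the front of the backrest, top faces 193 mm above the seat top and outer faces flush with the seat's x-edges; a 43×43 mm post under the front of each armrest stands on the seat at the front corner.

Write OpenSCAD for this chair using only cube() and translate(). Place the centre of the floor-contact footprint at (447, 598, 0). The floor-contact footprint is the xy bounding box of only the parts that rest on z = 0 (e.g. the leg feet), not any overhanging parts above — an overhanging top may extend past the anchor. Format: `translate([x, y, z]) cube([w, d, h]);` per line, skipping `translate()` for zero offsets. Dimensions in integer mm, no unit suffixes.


translate([204, 381, 455]) cube([486, 434, 31]);
translate([204, 381, 0]) cube([50, 50, 455]);
translate([640, 381, 0]) cube([50, 50, 455]);
translate([204, 765, 0]) cube([50, 50, 455]);
translate([640, 765, 0]) cube([50, 50, 455]);
translate([204, 782, 486]) cube([486, 33, 469]);
translate([204, 381, 636]) cube([43, 401, 43]);
translate([647, 381, 636]) cube([43, 401, 43]);
translate([204, 381, 486]) cube([43, 43, 150]);
translate([647, 381, 486]) cube([43, 43, 150]);


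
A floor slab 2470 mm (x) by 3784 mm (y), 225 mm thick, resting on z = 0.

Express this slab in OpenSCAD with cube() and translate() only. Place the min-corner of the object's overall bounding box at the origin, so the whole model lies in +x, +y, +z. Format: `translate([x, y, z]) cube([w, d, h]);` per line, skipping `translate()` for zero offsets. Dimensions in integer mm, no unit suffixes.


cube([2470, 3784, 225]);


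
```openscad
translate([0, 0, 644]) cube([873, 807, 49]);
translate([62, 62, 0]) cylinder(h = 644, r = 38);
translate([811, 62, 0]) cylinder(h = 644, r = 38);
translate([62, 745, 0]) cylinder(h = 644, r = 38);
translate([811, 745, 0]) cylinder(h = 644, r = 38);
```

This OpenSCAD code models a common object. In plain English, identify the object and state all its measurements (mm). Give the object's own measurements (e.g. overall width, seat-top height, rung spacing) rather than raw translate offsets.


A rectangular dining table. The top is 873×807×49 mm with its upper surface at z = 693 mm. It stands on four round legs of 76 mm diameter, each leg's bounding box inset 24 mm from the nearest pair of top edges, running from the floor to the underside of the top.


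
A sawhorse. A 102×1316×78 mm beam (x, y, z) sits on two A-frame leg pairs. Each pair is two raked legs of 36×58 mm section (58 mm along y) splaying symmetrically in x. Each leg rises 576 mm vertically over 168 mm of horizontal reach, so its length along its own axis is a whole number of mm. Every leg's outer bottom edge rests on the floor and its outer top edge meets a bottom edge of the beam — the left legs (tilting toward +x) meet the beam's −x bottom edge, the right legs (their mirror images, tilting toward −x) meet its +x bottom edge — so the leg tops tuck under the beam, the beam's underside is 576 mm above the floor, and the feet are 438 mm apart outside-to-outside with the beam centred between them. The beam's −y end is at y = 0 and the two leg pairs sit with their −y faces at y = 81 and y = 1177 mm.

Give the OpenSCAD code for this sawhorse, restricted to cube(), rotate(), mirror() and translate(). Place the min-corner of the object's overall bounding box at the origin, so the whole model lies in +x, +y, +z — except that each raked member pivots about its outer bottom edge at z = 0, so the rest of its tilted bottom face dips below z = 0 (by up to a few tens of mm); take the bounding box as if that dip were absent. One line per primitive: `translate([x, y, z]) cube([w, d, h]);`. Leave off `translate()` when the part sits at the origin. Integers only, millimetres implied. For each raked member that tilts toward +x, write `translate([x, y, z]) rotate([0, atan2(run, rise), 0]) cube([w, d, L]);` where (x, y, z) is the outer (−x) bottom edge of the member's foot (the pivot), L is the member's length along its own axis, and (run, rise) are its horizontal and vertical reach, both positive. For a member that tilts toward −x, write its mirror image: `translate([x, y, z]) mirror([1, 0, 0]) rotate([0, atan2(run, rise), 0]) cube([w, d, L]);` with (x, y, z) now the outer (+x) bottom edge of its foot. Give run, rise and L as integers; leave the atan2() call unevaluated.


translate([168, 0, 576]) cube([102, 1316, 78]);
translate([0, 81, 0]) rotate([0, atan2(168, 576), 0]) cube([36, 58, 600]);
translate([438, 81, 0]) mirror([1, 0, 0]) rotate([0, atan2(168, 576), 0]) cube([36, 58, 600]);
translate([0, 1177, 0]) rotate([0, atan2(168, 576), 0]) cube([36, 58, 600]);
translate([438, 1177, 0]) mirror([1, 0, 0]) rotate([0, atan2(168, 576), 0]) cube([36, 58, 600]);


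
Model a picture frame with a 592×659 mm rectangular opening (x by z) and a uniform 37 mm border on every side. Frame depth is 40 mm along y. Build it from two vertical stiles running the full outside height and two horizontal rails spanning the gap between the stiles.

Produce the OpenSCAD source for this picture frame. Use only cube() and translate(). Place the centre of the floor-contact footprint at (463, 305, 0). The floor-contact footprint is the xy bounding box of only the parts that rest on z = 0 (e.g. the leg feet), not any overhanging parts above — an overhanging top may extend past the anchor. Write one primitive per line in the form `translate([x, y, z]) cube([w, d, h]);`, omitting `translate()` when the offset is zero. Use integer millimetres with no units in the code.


translate([130, 285, 0]) cube([37, 40, 733]);
translate([759, 285, 0]) cube([37, 40, 733]);
translate([167, 285, 0]) cube([592, 40, 37]);
translate([167, 285, 696]) cube([592, 40, 37]);


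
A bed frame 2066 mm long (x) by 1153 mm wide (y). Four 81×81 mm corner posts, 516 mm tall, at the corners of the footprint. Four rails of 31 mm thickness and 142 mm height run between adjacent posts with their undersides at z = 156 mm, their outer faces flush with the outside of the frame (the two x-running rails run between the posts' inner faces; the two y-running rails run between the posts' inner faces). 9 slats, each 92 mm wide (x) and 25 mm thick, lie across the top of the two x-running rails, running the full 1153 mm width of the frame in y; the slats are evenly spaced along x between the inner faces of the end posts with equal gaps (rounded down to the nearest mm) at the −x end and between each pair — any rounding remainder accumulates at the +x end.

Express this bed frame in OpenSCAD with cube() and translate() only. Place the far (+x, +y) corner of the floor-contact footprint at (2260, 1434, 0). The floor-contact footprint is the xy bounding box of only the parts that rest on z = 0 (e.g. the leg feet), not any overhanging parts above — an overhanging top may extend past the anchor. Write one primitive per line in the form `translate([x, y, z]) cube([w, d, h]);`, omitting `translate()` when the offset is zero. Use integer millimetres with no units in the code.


translate([194, 281, 0]) cube([81, 81, 516]);
translate([194, 1353, 0]) cube([81, 81, 516]);
translate([2179, 281, 0]) cube([81, 81, 516]);
translate([2179, 1353, 0]) cube([81, 81, 516]);
translate([275, 281, 156]) cube([1904, 31, 142]);
translate([275, 1403, 156]) cube([1904, 31, 142]);
translate([194, 362, 156]) cube([31, 991, 142]);
translate([2229, 362, 156]) cube([31, 991, 142]);
translate([382, 281, 298]) cube([92, 1153, 25]);
translate([581, 281, 298]) cube([92, 1153, 25]);
translate([780, 281, 298]) cube([92, 1153, 25]);
translate([979, 281, 298]) cube([92, 1153, 25]);
translate([1178, 281, 298]) cube([92, 1153, 25]);
translate([1377, 281, 298]) cube([92, 1153, 25]);
translate([1576, 281, 298]) cube([92, 1153, 25]);
translate([1775, 281, 298]) cube([92, 1153, 25]);
translate([1974, 281, 298]) cube([92, 1153, 25]);


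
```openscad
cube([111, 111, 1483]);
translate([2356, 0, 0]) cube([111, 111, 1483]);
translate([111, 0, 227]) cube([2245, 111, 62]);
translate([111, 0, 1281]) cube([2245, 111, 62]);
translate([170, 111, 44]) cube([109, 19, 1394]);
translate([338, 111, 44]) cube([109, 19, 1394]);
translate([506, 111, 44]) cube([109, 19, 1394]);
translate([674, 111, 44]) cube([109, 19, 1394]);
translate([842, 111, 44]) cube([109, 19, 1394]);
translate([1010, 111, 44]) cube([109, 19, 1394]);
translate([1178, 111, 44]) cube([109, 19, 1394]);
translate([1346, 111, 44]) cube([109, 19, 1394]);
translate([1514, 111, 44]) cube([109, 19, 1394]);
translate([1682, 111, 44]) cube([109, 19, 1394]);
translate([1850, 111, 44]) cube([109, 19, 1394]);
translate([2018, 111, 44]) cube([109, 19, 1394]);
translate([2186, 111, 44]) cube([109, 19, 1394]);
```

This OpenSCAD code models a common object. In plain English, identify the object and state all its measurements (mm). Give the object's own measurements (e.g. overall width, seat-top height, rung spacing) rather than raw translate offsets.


A fence section. Two 111×111 mm posts, 1483 mm tall, stand on the floor with a clear span of 2245 mm between their inner faces. Two horizontal rails of 111×62 mm section span the gap between the posts with their undersides at z = 227 mm and z = 1281 mm, flush with the posts' −y face. 13 pickets, each 109 mm wide, 19 mm thick and 1394 mm tall, are fixed to the +y face of the rails with their bottoms at z = 44 mm, spaced across the span with a 59 mm gap after the −x post and between neighbouring pickets, with 61 mm left before the +x post.


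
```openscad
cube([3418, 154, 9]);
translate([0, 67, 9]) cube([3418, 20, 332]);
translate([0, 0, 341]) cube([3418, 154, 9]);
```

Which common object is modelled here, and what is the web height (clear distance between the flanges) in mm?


An I-beam. The web height is 332 mm.

Two wide flanges with a thin centred web — an I-beam. Overall 350 mm minus two 9 mm flanges gives a web of 350 − 2·9 = 332 mm.


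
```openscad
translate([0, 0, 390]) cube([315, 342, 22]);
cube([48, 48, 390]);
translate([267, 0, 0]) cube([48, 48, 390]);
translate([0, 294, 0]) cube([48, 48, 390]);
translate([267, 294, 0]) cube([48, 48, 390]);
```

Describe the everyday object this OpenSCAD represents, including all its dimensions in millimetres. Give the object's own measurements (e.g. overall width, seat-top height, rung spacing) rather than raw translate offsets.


A four-legged stool. The seat is a 315×342×22 mm slab whose top surface is at z = 412 mm; four square legs, each 48×48 mm in cross-section, run from the floor (z = 0) to the underside of the seat, each flush with a corner of the seat.


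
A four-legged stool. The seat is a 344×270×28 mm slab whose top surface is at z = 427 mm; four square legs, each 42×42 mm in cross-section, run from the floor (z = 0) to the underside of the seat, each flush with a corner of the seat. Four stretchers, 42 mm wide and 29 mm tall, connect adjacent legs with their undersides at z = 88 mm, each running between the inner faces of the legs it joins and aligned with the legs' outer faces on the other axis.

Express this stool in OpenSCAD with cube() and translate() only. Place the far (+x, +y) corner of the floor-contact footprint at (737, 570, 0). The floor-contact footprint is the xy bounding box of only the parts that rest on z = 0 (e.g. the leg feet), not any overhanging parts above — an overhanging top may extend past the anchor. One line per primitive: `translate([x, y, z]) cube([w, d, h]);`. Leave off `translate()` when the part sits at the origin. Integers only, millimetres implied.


translate([393, 300, 399]) cube([344, 270, 28]);
translate([393, 300, 0]) cube([42, 42, 399]);
translate([695, 300, 0]) cube([42, 42, 399]);
translate([393, 528, 0]) cube([42, 42, 399]);
translate([695, 528, 0]) cube([42, 42, 399]);
translate([435, 300, 88]) cube([260, 42, 29]);
translate([435, 528, 88]) cube([260, 42, 29]);
translate([393, 342, 88]) cube([42, 186, 29]);
translate([695, 342, 88]) cube([42, 186, 29]);


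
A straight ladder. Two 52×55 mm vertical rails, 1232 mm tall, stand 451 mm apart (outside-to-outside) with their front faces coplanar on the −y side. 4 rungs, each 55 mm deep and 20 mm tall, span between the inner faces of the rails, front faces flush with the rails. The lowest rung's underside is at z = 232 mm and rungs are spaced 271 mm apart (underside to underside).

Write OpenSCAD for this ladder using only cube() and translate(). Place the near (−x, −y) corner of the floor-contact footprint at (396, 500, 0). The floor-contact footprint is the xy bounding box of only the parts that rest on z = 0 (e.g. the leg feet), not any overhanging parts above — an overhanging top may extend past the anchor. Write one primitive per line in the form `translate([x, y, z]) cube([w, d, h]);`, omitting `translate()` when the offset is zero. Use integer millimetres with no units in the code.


// rung span = 451 - 2*52 = 347
// rung[k] z = 232 + k*271
translate([396, 500, 0]) cube([52, 55, 1232]);
translate([795, 500, 0]) cube([52, 55, 1232]);
translate([448, 500, 232]) cube([347, 55, 20]);
translate([448, 500, 503]) cube([347, 55, 20]);
translate([448, 500, 774]) cube([347, 55, 20]);
translate([448, 500, 1045]) cube([347, 55, 20]);


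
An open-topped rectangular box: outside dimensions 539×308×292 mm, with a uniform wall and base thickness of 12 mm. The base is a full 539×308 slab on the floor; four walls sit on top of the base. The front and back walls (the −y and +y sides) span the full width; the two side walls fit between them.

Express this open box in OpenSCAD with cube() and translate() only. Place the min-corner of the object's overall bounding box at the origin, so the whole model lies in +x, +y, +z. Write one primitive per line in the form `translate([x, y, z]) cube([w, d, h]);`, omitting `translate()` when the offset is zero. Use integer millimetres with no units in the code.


cube([539, 308, 12]);
translate([0, 0, 12]) cube([539, 12, 280]);
translate([0, 296, 12]) cube([539, 12, 280]);
translate([0, 12, 12]) cube([12, 284, 280]);
translate([527, 12, 12]) cube([12, 284, 280]);


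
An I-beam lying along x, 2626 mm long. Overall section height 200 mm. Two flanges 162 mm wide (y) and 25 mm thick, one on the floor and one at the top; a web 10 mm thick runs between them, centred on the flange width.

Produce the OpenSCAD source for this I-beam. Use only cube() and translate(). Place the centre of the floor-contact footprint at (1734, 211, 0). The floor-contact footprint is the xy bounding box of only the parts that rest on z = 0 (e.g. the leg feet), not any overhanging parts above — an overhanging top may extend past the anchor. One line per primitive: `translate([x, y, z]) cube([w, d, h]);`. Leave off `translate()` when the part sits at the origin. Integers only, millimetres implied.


translate([421, 130, 0]) cube([2626, 162, 25]);
translate([421, 206, 25]) cube([2626, 10, 150]);
translate([421, 130, 175]) cube([2626, 162, 25]);


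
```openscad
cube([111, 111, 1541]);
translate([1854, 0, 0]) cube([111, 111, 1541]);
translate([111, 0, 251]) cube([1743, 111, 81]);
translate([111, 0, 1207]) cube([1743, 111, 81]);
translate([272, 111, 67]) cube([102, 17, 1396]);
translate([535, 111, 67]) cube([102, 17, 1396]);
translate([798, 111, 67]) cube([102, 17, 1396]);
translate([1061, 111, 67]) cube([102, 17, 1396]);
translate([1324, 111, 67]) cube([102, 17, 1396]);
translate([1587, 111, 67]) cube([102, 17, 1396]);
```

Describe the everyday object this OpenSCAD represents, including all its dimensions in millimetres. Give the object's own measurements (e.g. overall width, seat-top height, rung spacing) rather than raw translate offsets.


A fence section. Two 111×111 mm posts, 1541 mm tall, stand on the floor with a clear span of 1743 mm between their inner faces. Two horizontal rails of 111×81 mm section span the gap between the posts with their undersides at z = 251 mm and z = 1207 mm, flush with the posts' −y face. 6 pickets, each 102 mm wide, 17 mm thick and 1396 mm tall, are fixed to the +y face of the rails with their bottoms at z = 67 mm, spaced across the span with a 161 mm gap after the −x post and between neighbouring pickets, with 165 mm left before the +x post.


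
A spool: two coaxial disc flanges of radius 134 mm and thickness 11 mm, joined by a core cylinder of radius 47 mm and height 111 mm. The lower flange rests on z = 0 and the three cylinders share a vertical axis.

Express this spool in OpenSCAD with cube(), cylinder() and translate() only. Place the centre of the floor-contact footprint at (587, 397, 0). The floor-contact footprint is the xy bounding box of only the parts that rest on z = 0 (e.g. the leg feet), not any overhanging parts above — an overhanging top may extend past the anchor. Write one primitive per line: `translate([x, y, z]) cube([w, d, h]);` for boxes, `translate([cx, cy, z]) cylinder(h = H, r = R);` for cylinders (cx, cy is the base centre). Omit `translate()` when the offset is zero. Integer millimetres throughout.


translate([587, 397, 0]) cylinder(h = 11, r = 134);
translate([587, 397, 11]) cylinder(h = 111, r = 47);
translate([587, 397, 122]) cylinder(h = 11, r = 134);


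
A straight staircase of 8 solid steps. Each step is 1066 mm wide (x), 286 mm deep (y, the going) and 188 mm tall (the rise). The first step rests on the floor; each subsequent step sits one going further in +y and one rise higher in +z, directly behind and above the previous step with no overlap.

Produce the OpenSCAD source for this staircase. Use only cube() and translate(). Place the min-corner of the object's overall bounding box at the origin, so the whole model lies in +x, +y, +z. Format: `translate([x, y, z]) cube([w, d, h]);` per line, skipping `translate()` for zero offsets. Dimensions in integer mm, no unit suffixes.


cube([1066, 286, 188]);
translate([0, 286, 188]) cube([1066, 286, 188]);
translate([0, 572, 376]) cube([1066, 286, 188]);
translate([0, 858, 564]) cube([1066, 286, 188]);
translate([0, 1144, 752]) cube([1066, 286, 188]);
translate([0, 1430, 940]) cube([1066, 286, 188]);
translate([0, 1716, 1128]) cube([1066, 286, 188]);
translate([0, 2002, 1316]) cube([1066, 286, 188]);


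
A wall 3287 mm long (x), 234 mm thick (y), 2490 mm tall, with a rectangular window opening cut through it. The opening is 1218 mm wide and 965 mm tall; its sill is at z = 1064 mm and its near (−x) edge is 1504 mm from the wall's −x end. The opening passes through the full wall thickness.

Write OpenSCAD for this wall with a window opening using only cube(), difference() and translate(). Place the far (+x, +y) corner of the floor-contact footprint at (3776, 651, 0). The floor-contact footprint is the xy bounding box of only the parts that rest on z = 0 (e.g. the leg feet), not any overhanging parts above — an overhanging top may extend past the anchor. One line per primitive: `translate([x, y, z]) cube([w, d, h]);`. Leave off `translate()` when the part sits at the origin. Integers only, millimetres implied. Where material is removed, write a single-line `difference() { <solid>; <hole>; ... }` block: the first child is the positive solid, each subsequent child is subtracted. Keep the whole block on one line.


difference() { translate([489, 417, 0]) cube([3287, 234, 2490]); translate([1993, 417, 1064]) cube([1218, 234, 965]); }


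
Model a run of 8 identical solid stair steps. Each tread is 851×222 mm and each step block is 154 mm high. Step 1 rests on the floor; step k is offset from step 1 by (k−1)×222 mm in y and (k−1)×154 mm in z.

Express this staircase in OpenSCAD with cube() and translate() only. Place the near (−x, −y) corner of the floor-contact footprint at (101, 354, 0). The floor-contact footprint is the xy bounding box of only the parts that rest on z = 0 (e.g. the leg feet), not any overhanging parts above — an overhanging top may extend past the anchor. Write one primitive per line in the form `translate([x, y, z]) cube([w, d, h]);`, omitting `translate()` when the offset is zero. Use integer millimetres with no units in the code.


translate([101, 354, 0]) cube([851, 222, 154]);
translate([101, 576, 154]) cube([851, 222, 154]);
translate([101, 798, 308]) cube([851, 222, 154]);
translate([101, 1020, 462]) cube([851, 222, 154]);
translate([101, 1242, 616]) cube([851, 222, 154]);
translate([101, 1464, 770]) cube([851, 222, 154]);
translate([101, 1686, 924]) cube([851, 222, 154]);
translate([101, 1908, 1078]) cube([851, 222, 154]);


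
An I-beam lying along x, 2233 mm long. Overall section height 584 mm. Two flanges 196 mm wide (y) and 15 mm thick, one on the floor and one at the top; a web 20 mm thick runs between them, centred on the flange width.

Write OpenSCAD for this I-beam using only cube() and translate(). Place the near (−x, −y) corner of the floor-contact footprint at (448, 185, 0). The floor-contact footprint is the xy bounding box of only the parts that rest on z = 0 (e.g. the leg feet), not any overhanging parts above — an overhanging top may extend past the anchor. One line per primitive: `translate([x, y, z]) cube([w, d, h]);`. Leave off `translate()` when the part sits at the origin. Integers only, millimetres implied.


translate([448, 185, 0]) cube([2233, 196, 15]);
translate([448, 273, 15]) cube([2233, 20, 554]);
translate([448, 185, 569]) cube([2233, 196, 15]);


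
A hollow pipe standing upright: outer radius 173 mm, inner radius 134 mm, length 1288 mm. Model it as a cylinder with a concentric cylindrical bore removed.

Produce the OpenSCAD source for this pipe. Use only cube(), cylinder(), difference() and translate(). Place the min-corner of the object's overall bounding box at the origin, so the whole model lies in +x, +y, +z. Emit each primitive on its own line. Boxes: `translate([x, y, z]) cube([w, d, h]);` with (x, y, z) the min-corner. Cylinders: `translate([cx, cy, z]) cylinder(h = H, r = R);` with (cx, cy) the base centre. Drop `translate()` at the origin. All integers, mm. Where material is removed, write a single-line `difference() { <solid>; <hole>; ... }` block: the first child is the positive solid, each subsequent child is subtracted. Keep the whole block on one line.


difference() { translate([173, 173, 0]) cylinder(h = 1288, r = 173); translate([173, 173, 0]) cylinder(h = 1288, r = 134); }


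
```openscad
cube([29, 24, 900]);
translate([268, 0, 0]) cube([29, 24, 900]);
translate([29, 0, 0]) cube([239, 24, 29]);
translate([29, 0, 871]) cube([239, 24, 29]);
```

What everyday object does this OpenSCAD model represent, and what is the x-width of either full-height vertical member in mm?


A picture frame. The border width is 29 mm.

Four thin pieces enclosing a rectangular opening — a picture frame. The two full-height stiles are 900 mm tall; the top rail sits at z = 871 and is 29 mm tall, so the border above the opening is 900 − 871 = 29 mm, matching the stile x-width.


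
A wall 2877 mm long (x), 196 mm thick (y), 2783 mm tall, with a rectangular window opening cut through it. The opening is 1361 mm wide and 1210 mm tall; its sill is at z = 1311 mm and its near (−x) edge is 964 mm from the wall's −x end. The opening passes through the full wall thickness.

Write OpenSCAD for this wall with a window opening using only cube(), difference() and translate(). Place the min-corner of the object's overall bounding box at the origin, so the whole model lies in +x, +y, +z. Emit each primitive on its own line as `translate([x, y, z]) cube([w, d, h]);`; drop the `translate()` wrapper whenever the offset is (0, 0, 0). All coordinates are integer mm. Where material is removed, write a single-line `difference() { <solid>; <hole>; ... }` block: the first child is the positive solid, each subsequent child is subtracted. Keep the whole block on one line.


difference() { cube([2877, 196, 2783]); translate([964, 0, 1311]) cube([1361, 196, 1210]); }


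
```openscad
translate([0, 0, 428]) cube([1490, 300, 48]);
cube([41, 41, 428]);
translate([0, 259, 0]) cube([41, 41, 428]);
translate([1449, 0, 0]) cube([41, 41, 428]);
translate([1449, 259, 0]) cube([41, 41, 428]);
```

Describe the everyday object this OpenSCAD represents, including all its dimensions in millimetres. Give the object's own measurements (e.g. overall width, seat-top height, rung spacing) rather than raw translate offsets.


A bench: a 1490×300 mm seat slab, 48 mm thick, top at z = 476 mm, on four 41×41 mm square legs flush with the seat corners and standing on z = 0.


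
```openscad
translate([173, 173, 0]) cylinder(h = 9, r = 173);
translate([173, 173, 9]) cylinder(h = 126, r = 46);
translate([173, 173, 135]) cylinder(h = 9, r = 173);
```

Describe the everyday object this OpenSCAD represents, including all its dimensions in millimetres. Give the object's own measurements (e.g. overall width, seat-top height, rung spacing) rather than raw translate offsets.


A spool: two coaxial disc flanges of radius 173 mm and thickness 9 mm, joined by a core cylinder of radius 46 mm and height 126 mm. The lower flange rests on z = 0 and the three cylinders share a vertical axis.


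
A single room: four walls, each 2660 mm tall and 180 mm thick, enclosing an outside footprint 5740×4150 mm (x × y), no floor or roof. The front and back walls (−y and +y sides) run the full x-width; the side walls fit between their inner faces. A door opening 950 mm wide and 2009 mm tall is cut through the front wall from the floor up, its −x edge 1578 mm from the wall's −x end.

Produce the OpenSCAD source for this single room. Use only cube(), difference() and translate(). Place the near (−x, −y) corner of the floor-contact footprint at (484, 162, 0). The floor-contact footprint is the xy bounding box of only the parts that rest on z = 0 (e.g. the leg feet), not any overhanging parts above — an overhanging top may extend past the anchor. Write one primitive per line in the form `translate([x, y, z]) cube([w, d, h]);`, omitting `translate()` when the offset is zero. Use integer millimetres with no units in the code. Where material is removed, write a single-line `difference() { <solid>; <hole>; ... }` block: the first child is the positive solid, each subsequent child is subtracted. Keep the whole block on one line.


difference() { translate([484, 162, 0]) cube([5740, 180, 2660]); translate([2062, 162, 0]) cube([950, 180, 2009]); }
translate([484, 4132, 0]) cube([5740, 180, 2660]);
translate([484, 342, 0]) cube([180, 3790, 2660]);
translate([6044, 342, 0]) cube([180, 3790, 2660]);


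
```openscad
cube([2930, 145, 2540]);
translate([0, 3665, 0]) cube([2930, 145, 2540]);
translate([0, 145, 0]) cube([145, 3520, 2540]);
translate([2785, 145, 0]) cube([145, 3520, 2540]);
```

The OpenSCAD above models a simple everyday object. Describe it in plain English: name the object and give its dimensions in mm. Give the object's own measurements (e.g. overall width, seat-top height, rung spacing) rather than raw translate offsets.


The wall frame of a small rectangular building: four walls, each 2540 mm tall and 145 mm thick, enclosing a footprint 2930 mm (x) by 3810 mm (y) outside-to-outside, with no floor or roof. The front and back walls (the −y and +y sides) span the full width; the two side walls fit between them.


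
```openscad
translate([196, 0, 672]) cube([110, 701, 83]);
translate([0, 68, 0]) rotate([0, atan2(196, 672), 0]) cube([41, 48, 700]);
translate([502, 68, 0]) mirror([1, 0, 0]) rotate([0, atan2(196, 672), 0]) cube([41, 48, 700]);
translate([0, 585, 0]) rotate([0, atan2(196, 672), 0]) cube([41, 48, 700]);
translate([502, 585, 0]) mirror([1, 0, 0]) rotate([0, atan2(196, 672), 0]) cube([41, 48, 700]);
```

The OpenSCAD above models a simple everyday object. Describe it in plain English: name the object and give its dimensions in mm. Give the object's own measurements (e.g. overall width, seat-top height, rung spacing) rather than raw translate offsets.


A sawhorse. A 110×701×83 mm beam (x, y, z) sits on two A-frame leg pairs. Each pair is two raked legs of 41×48 mm section (48 mm along y) splaying symmetrically in x. Each leg rises 672 mm vertically over 196 mm of horizontal reach and is 700 mm long along its own axis. Every leg's outer bottom edge rests on the floor and its outer top edge meets a bottom edge of the beam — the left legs (tilting toward +x) meet the beam's −x bottom edge, the right legs (their mirror images, tilting toward −x) meet its +x bottom edge — so the leg tops tuck under the beam, the beam's underside is 672 mm above the floor, and the feet are 502 mm apart outside-to-outside with the beam centred between them. The two leg pairs are set in 68 mm from either end of the beam.


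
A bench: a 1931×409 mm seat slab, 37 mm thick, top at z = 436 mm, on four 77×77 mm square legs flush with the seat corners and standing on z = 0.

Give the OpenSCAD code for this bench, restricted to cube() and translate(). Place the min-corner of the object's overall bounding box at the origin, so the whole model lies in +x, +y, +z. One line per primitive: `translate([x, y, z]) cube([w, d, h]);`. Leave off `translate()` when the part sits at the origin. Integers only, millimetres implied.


translate([0, 0, 399]) cube([1931, 409, 37]);
cube([77, 77, 399]);
translate([0, 332, 0]) cube([77, 77, 399]);
translate([1854, 0, 0]) cube([77, 77, 399]);
translate([1854, 332, 0]) cube([77, 77, 399]);


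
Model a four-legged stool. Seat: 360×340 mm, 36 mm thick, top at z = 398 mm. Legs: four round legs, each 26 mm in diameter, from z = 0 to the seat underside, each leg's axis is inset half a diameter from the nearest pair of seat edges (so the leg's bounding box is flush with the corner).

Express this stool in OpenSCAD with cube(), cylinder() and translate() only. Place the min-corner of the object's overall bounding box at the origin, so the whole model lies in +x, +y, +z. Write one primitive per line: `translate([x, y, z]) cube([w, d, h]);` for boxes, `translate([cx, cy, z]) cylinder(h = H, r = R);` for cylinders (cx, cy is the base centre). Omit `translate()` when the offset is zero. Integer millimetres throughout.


translate([0, 0, 362]) cube([360, 340, 36]);
translate([13, 13, 0]) cylinder(h = 362, r = 13);
translate([347, 13, 0]) cylinder(h = 362, r = 13);
translate([13, 327, 0]) cylinder(h = 362, r = 13);
translate([347, 327, 0]) cylinder(h = 362, r = 13);


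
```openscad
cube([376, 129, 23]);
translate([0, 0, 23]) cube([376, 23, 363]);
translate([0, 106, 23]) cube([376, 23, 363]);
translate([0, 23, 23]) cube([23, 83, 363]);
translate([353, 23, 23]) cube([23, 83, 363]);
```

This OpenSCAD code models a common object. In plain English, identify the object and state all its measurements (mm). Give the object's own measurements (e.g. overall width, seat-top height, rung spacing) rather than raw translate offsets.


An open-topped rectangular box: outside dimensions 376×129×386 mm, with a uniform wall and base thickness of 23 mm. The base is a full 376×129 slab on the floor; four walls sit on top of the base. The front and back walls (the −y and +y sides) span the full width; the two side walls fit between them.


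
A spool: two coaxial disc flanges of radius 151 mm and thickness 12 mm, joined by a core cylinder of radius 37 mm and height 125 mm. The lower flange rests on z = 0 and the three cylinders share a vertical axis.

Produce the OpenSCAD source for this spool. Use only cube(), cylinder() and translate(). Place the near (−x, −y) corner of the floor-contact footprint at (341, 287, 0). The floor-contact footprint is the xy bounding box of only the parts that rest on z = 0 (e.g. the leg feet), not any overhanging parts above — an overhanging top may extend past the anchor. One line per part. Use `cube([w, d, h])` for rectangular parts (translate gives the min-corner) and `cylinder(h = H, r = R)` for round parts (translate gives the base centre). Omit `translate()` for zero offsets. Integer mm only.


translate([492, 438, 0]) cylinder(h = 12, r = 151);
translate([492, 438, 12]) cylinder(h = 125, r = 37);
translate([492, 438, 137]) cylinder(h = 12, r = 151);


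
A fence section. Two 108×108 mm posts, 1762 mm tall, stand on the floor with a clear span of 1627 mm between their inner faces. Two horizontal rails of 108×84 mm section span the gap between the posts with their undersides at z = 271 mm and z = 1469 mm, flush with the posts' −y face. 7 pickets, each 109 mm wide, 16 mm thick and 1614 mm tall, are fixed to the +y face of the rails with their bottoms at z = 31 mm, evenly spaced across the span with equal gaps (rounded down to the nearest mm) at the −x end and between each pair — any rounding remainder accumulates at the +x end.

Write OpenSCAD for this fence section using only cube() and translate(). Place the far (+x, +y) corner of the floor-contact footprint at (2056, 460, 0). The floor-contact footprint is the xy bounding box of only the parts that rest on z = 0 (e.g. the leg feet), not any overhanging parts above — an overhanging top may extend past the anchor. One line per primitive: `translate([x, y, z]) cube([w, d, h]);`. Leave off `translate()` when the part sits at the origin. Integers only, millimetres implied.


translate([213, 352, 0]) cube([108, 108, 1762]);
translate([1948, 352, 0]) cube([108, 108, 1762]);
translate([321, 352, 271]) cube([1627, 108, 84]);
translate([321, 352, 1469]) cube([1627, 108, 84]);
translate([429, 460, 31]) cube([109, 16, 1614]);
translate([646, 460, 31]) cube([109, 16, 1614]);
translate([863, 460, 31]) cube([109, 16, 1614]);
translate([1080, 460, 31]) cube([109, 16, 1614]);
translate([1297, 460, 31]) cube([109, 16, 1614]);
translate([1514, 460, 31]) cube([109, 16, 1614]);
translate([1731, 460, 31]) cube([109, 16, 1614]);


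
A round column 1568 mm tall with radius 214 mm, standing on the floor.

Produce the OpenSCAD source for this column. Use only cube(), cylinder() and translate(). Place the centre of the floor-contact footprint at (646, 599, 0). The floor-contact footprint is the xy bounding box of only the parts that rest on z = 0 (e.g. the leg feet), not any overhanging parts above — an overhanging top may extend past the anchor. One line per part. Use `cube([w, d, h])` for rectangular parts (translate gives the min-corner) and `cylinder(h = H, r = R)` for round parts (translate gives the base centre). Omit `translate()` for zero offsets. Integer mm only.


translate([646, 599, 0]) cylinder(h = 1568, r = 214);


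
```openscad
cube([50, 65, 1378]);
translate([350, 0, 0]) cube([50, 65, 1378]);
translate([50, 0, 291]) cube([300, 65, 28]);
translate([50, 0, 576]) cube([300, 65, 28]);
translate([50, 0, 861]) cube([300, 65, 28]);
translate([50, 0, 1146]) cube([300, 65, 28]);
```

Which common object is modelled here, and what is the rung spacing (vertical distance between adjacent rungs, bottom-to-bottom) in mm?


A ladder. The rung spacing is 285 mm.

Two tall 50×65 posts with 4 short bars between them — a ladder. Adjacent rungs sit at z = 291 and z = 576, so the spacing is 576 − 291 = 285 mm.


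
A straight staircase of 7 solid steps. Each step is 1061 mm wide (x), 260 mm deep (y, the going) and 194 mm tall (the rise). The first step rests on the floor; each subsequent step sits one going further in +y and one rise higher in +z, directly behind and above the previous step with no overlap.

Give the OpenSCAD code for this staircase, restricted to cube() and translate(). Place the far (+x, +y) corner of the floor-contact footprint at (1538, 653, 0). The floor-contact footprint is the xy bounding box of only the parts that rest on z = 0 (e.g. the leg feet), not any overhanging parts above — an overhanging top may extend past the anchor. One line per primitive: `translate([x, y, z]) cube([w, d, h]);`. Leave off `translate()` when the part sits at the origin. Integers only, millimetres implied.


translate([477, 393, 0]) cube([1061, 260, 194]);
translate([477, 653, 194]) cube([1061, 260, 194]);
translate([477, 913, 388]) cube([1061, 260, 194]);
translate([477, 1173, 582]) cube([1061, 260, 194]);
translate([477, 1433, 776]) cube([1061, 260, 194]);
translate([477, 1693, 970]) cube([1061, 260, 194]);
translate([477, 1953, 1164]) cube([1061, 260, 194]);
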